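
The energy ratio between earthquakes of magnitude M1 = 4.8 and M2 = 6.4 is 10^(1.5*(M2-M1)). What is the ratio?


M2 - M1 = 6.4 - 4.8 = 1.6
1.5 * 1.6 = 2.4
ratio = 10^2.4 = 251.19

251.19


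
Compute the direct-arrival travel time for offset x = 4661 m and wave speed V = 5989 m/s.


t = x / V
= 4661 / 5989
= 0.7783 s

0.7783


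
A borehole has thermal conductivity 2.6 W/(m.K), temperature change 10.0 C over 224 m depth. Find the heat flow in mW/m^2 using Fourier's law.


q = k * dT / dz * 1000
= 2.6 * 10.0 / 224 * 1000
= 0.116071 * 1000
= 116.0714 mW/m^2

116.0714


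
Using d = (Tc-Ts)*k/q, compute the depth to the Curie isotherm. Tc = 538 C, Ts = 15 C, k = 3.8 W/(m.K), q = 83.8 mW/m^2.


T_Curie - T_surf = 538 - 15 = 523 C
Convert q to W/m^2: 83.8 mW/m^2 = 0.0838 W/m^2
d = 523 * 3.8 / 0.0838 = 23715.99 m

23715.99


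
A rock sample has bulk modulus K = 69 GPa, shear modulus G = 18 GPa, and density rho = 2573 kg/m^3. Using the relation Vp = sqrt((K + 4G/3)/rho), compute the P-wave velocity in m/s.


First compute the effective modulus:
K + 4G/3 = 69e9 + 4*18e9/3 = 93000000000.0 Pa
Then divide by density:
93000000000.0 / 2573 = 36144578.3133 Pa/(kg/m^3)
Take the square root:
Vp = sqrt(36144578.3133) = 6012.04 m/s

6012.04


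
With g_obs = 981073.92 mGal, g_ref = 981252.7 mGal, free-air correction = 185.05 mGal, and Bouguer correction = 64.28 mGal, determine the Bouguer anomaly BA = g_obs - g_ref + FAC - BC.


BA = g_obs - g_ref + FAC - BC
= 981073.92 - 981252.7 + 185.05 - 64.28
= -58.01 mGal

-58.01


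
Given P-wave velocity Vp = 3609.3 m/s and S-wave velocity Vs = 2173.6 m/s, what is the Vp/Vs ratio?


Vp/Vs = 3609.3 / 2173.6
= 1.6605

1.6605


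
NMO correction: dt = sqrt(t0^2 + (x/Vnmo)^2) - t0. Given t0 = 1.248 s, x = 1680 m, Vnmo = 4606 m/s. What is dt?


x/Vnmo = 1680/4606 = 0.364742
(x/Vnmo)^2 = 0.133036
t0^2 = 1.557504
sqrt(1.557504 + 0.133036) = 1.300208
dt = 1.300208 - 1.248 = 0.052208

0.052208


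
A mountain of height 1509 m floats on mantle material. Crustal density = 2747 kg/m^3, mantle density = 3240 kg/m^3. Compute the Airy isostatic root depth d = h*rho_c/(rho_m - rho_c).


rho_m - rho_c = 3240 - 2747 = 493
d = 1509 * 2747 / 493
= 4145223 / 493
= 8408.16 m

8408.16


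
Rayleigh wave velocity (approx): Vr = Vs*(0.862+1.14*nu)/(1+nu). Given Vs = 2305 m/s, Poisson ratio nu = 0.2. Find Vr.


Numerator factor = 0.862 + 1.14*0.2 = 1.09
Denominator = 1 + 0.2 = 1.2
Vr = 2305 * 1.09 / 1.2 = 2093.71 m/s

2093.71


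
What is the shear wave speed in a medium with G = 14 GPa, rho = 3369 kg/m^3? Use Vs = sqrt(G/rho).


Convert G to Pa: G = 14e9 Pa
Compute G/rho = 14e9 / 3369 = 4155535.7673
Vs = sqrt(4155535.7673) = 2038.51 m/s

2038.51


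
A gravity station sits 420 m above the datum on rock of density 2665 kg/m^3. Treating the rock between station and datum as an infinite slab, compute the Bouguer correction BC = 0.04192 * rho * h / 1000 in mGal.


BC = 0.04192 * rho * h / 1000
= 0.04192 * 2665 * 420 / 1000
= 46.9211 mGal

46.9211


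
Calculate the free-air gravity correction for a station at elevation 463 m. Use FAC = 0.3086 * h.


FAC = 0.3086 * h
= 0.3086 * 463
= 142.8818 mGal

142.8818


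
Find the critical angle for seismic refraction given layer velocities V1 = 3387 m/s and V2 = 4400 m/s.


V1/V2 = 3387/4400 = 0.769773
theta_c = arcsin(0.769773) = 50.3335 degrees

50.3335


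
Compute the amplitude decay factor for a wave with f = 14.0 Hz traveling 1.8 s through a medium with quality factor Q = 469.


pi*f*t/Q = pi*14.0*1.8/469 = 0.168802
A/A0 = exp(-0.168802) = 0.844676

0.844676


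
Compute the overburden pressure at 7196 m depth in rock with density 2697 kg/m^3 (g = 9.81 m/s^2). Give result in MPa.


P = rho * g * z / 1e6
= 2697 * 9.81 * 7196 / 1e6
= 190388673.72 / 1e6
= 190.3887 MPa

190.3887


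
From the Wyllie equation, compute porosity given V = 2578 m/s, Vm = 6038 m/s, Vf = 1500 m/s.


1/V - 1/Vm = 1/2578 - 1/6038 = 0.00022228
1/Vf - 1/Vm = 1/1500 - 1/6038 = 0.00050105
phi = 0.00022228 / 0.00050105 = 0.4436

0.4436


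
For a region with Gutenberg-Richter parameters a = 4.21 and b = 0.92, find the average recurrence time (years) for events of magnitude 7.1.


log10(N) = 4.21 - 0.92*7.1 = -2.322
N = 10^-2.322 = 0.004764
T = 1/N = 1/0.004764 = 209.894 years

209.894


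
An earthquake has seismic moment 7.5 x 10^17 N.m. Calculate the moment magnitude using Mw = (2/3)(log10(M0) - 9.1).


log10(M0) = log10(7.5 x 10^17) = 17.8751
Mw = 2/3 * (17.8751 - 9.1)
= 2/3 * 8.7751
= 5.85

5.85


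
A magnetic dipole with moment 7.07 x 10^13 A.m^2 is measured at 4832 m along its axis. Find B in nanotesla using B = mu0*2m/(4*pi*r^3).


m = 7.07 x 10^13 = 70700000000000 A.m^2
2m = 141400000000000 A.m^2
r^3 = 4832^3 = 112818618368
B = (4pi*10^-7) * 141400000000000 / (4*pi * 112818618368) * 1e9
= 177688480.487039 / 1417720570612.24 * 1e9
= 125333.9228 nT

125333.9228


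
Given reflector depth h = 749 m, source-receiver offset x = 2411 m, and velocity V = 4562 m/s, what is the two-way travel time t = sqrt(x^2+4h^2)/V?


x^2 + 4h^2 = 2411^2 + 4*749^2 = 5812921 + 2244004 = 8056925
sqrt(8056925) = 2838.4723
t = 2838.4723 / 4562 = 0.6222 s

0.6222


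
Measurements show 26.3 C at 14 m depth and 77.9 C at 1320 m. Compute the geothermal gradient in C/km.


dT = 77.9 - 26.3 = 51.6 C
dz = 1320 - 14 = 1306 m
gradient = dT/dz * 1000 = 51.6/1306 * 1000 = 39.51 C/km

39.51


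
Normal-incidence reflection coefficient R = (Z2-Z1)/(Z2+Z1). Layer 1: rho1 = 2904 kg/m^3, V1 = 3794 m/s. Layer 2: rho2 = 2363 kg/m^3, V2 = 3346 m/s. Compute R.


Z1 = 2904 * 3794 = 11017776
Z2 = 2363 * 3346 = 7906598
R = (7906598 - 11017776) / (7906598 + 11017776) = -3111178 / 18924374 = -0.1644

-0.1644


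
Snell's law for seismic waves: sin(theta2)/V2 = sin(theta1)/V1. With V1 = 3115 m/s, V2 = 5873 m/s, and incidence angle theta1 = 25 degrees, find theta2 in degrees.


sin(theta1) = sin(25 deg) = 0.422618
sin(theta2) = V2/V1 * sin(theta1) = 5873/3115 * 0.422618 = 0.796802
theta2 = arcsin(0.796802) = 52.8258 degrees

52.8258


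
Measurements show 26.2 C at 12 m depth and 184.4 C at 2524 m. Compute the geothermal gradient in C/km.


dT = 184.4 - 26.2 = 158.2 C
dz = 2524 - 12 = 2512 m
gradient = dT/dz * 1000 = 158.2/2512 * 1000 = 62.9777 C/km

62.9777


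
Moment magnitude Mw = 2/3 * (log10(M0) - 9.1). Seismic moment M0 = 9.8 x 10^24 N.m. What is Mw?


log10(M0) = log10(9.8 x 10^24) = 24.9912
Mw = 2/3 * (24.9912 - 9.1)
= 2/3 * 15.8912
= 10.59

10.59


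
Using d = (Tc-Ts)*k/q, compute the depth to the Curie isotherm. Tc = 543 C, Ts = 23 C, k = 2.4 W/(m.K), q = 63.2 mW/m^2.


T_Curie - T_surf = 543 - 23 = 520 C
Convert q to W/m^2: 63.2 mW/m^2 = 0.0632 W/m^2
d = 520 * 2.4 / 0.0632 = 19746.84 m

19746.84


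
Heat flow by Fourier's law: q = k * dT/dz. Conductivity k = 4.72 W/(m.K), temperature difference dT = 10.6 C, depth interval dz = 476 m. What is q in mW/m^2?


q = k * dT / dz * 1000
= 4.72 * 10.6 / 476 * 1000
= 0.105109 * 1000
= 105.1092 mW/m^2

105.1092


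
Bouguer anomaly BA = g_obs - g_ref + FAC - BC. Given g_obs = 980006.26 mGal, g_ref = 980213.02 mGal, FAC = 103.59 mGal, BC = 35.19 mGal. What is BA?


BA = g_obs - g_ref + FAC - BC
= 980006.26 - 980213.02 + 103.59 - 35.19
= -138.36 mGal

-138.36


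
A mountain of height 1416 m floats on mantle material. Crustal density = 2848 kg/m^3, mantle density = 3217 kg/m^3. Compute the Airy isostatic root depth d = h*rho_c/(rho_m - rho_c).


rho_m - rho_c = 3217 - 2848 = 369
d = 1416 * 2848 / 369
= 4032768 / 369
= 10928.91 m

10928.91


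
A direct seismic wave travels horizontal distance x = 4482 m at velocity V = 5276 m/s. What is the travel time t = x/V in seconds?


t = x / V
= 4482 / 5276
= 0.8495 s

0.8495


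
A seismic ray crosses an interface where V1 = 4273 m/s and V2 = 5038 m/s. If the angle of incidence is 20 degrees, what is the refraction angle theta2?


sin(theta1) = sin(20 deg) = 0.34202
sin(theta2) = V2/V1 * sin(theta1) = 5038/4273 * 0.34202 = 0.403252
theta2 = arcsin(0.403252) = 23.7817 degrees

23.7817


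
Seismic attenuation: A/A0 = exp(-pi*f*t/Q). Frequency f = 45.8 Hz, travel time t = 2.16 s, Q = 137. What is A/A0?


pi*f*t/Q = pi*45.8*2.16/137 = 2.268551
A/A0 = exp(-2.268551) = 0.103462

0.103462


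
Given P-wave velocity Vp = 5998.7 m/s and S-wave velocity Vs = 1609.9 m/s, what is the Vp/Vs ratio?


Vp/Vs = 5998.7 / 1609.9
= 3.7261

3.7261


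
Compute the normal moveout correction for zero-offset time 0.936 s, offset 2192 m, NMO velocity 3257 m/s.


x/Vnmo = 2192/3257 = 0.673012
(x/Vnmo)^2 = 0.452945
t0^2 = 0.876096
sqrt(0.876096 + 0.452945) = 1.15284
dt = 1.15284 - 0.936 = 0.21684

0.21684


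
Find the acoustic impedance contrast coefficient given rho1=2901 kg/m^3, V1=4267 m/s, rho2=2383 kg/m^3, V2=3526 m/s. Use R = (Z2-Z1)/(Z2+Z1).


Z1 = 2901 * 4267 = 12378567
Z2 = 2383 * 3526 = 8402458
R = (8402458 - 12378567) / (8402458 + 12378567) = -3976109 / 20781025 = -0.1913

-0.1913


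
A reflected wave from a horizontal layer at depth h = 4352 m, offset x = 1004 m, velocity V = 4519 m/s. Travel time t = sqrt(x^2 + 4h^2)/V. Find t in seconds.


x^2 + 4h^2 = 1004^2 + 4*4352^2 = 1008016 + 75759616 = 76767632
sqrt(76767632) = 8761.714
t = 8761.714 / 4519 = 1.9389 s

1.9389


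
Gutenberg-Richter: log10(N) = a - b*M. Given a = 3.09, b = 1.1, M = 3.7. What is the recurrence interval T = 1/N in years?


log10(N) = 3.09 - 1.1*3.7 = -0.98
N = 10^-0.98 = 0.104713
T = 1/N = 1/0.104713 = 9.5499 years

9.5499


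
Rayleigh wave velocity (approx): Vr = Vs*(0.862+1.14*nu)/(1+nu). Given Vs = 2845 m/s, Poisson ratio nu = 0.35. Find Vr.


Numerator factor = 0.862 + 1.14*0.35 = 1.261
Denominator = 1 + 0.35 = 1.35
Vr = 2845 * 1.261 / 1.35 = 2657.44 m/s

2657.44


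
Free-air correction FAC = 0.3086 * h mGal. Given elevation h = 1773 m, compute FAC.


FAC = 0.3086 * h
= 0.3086 * 1773
= 547.1478 mGal

547.1478


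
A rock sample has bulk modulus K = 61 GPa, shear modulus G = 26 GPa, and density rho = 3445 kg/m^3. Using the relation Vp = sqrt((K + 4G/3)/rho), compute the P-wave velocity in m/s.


First compute the effective modulus:
K + 4G/3 = 61e9 + 4*26e9/3 = 95666666666.67 Pa
Then divide by density:
95666666666.67 / 3445 = 27769714.5622 Pa/(kg/m^3)
Take the square root:
Vp = sqrt(27769714.5622) = 5269.7 m/s

5269.7


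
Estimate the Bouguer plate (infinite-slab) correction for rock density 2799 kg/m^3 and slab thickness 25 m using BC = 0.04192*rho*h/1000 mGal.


BC = 0.04192 * rho * h / 1000
= 0.04192 * 2799 * 25 / 1000
= 2.9334 mGal

2.9334


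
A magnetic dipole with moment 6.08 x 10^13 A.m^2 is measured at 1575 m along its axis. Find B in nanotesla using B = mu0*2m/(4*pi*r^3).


m = 6.08 x 10^13 = 60800000000000 A.m^2
2m = 121600000000000 A.m^2
r^3 = 1575^3 = 3906984375
B = (4pi*10^-7) * 121600000000000 / (4*pi * 3906984375) * 1e9
= 152807066.670608 / 49096613640.76 * 1e9
= 3112374.8735 nT

3112374.8735


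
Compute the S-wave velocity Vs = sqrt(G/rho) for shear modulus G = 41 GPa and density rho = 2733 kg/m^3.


Convert G to Pa: G = 41e9 Pa
Compute G/rho = 41e9 / 2733 = 15001829.4914
Vs = sqrt(15001829.4914) = 3873.22 m/s

3873.22


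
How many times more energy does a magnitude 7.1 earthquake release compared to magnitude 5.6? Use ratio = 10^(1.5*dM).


M2 - M1 = 7.1 - 5.6 = 1.5
1.5 * 1.5 = 2.25
ratio = 10^2.25 = 177.83

177.83


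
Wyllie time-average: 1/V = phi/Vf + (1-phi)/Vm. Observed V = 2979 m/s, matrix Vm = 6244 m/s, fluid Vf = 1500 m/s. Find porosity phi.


1/V - 1/Vm = 1/2979 - 1/6244 = 0.00017553
1/Vf - 1/Vm = 1/1500 - 1/6244 = 0.00050651
phi = 0.00017553 / 0.00050651 = 0.3465

0.3465


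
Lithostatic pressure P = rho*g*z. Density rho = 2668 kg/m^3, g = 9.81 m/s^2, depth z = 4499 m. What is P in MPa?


P = rho * g * z / 1e6
= 2668 * 9.81 * 4499 / 1e6
= 117752686.92 / 1e6
= 117.7527 MPa

117.7527


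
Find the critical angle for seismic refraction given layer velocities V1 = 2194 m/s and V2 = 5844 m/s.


V1/V2 = 2194/5844 = 0.375428
theta_c = arcsin(0.375428) = 22.0508 degrees

22.0508


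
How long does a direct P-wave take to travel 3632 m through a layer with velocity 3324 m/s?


t = x / V
= 3632 / 3324
= 1.0927 s

1.0927


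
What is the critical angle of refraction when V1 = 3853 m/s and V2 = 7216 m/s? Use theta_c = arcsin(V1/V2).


V1/V2 = 3853/7216 = 0.533952
theta_c = arcsin(0.533952) = 32.2729 degrees

32.2729


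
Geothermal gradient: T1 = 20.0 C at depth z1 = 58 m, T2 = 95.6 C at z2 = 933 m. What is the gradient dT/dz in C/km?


dT = 95.6 - 20.0 = 75.6 C
dz = 933 - 58 = 875 m
gradient = dT/dz * 1000 = 75.6/875 * 1000 = 86.4 C/km

86.4


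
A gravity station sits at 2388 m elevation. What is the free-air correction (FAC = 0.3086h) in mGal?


FAC = 0.3086 * h
= 0.3086 * 2388
= 736.9368 mGal

736.9368


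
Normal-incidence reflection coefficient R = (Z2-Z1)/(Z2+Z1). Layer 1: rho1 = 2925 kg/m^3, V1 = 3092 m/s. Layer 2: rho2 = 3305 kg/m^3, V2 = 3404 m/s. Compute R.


Z1 = 2925 * 3092 = 9044100
Z2 = 3305 * 3404 = 11250220
R = (11250220 - 9044100) / (11250220 + 9044100) = 2206120 / 20294320 = 0.1087

0.1087


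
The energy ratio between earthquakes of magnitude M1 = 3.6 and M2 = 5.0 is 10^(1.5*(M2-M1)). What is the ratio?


M2 - M1 = 5.0 - 3.6 = 1.4
1.5 * 1.4 = 2.1
ratio = 10^2.1 = 125.89

125.89


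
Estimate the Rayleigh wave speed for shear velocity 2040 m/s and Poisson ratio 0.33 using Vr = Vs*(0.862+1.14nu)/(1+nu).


Numerator factor = 0.862 + 1.14*0.33 = 1.2382
Denominator = 1 + 0.33 = 1.33
Vr = 2040 * 1.2382 / 1.33 = 1899.19 m/s

1899.19


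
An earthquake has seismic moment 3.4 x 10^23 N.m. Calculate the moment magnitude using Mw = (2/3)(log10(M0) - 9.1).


log10(M0) = log10(3.4 x 10^23) = 23.5315
Mw = 2/3 * (23.5315 - 9.1)
= 2/3 * 14.4315
= 9.62

9.62


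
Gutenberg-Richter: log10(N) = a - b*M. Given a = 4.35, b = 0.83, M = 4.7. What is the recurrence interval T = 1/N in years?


log10(N) = 4.35 - 0.83*4.7 = 0.449
N = 10^0.449 = 2.811901
T = 1/N = 1/2.811901 = 0.3556 years

0.3556


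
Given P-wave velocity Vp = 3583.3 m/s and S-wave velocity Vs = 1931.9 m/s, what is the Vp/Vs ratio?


Vp/Vs = 3583.3 / 1931.9
= 1.8548

1.8548


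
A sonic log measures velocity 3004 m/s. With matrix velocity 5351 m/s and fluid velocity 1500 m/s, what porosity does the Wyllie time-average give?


1/V - 1/Vm = 1/3004 - 1/5351 = 0.00014601
1/Vf - 1/Vm = 1/1500 - 1/5351 = 0.00047979
phi = 0.00014601 / 0.00047979 = 0.3043

0.3043


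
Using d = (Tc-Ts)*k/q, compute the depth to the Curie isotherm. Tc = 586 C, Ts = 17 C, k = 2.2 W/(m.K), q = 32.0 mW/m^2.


T_Curie - T_surf = 586 - 17 = 569 C
Convert q to W/m^2: 32.0 mW/m^2 = 0.032 W/m^2
d = 569 * 2.2 / 0.032 = 39118.75 m

39118.75


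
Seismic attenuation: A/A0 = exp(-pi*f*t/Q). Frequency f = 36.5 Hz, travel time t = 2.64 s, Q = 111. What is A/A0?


pi*f*t/Q = pi*36.5*2.64/111 = 2.727242
A/A0 = exp(-2.727242) = 0.065399

0.065399


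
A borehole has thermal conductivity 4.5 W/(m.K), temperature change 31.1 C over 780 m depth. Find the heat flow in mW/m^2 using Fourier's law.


q = k * dT / dz * 1000
= 4.5 * 31.1 / 780 * 1000
= 0.179423 * 1000
= 179.4231 mW/m^2

179.4231


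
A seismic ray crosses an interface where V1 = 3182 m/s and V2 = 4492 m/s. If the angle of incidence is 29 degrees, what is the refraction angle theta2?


sin(theta1) = sin(29 deg) = 0.48481
sin(theta2) = V2/V1 * sin(theta1) = 4492/3182 * 0.48481 = 0.684401
theta2 = arcsin(0.684401) = 43.1885 degrees

43.1885


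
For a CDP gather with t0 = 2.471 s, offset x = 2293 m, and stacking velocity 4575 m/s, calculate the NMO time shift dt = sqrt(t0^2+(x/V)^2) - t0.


x/Vnmo = 2293/4575 = 0.501202
(x/Vnmo)^2 = 0.251204
t0^2 = 6.105841
sqrt(6.105841 + 0.251204) = 2.521318
dt = 2.521318 - 2.471 = 0.050318

0.050318


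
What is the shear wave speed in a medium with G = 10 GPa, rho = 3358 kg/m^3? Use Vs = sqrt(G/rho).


Convert G to Pa: G = 10e9 Pa
Compute G/rho = 10e9 / 3358 = 2977963.0733
Vs = sqrt(2977963.0733) = 1725.68 m/s

1725.68


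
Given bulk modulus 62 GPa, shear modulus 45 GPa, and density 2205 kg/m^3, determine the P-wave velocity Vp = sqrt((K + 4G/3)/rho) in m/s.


First compute the effective modulus:
K + 4G/3 = 62e9 + 4*45e9/3 = 122000000000.0 Pa
Then divide by density:
122000000000.0 / 2205 = 55328798.1859 Pa/(kg/m^3)
Take the square root:
Vp = sqrt(55328798.1859) = 7438.33 m/s

7438.33


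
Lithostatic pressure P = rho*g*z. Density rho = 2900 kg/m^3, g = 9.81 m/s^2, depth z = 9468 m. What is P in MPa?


P = rho * g * z / 1e6
= 2900 * 9.81 * 9468 / 1e6
= 269355132.0 / 1e6
= 269.3551 MPa

269.3551


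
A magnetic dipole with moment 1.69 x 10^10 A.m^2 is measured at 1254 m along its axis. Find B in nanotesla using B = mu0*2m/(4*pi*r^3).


m = 1.69 x 10^10 = 16900000000 A.m^2
2m = 33800000000 A.m^2
r^3 = 1254^3 = 1971935064
B = (4pi*10^-7) * 33800000000 / (4*pi * 1971935064) * 1e9
= 42474.332677 / 24780066841.67 * 1e9
= 1714.0524 nT

1714.0524


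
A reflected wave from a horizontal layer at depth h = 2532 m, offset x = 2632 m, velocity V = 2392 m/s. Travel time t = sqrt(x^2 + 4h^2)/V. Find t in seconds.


x^2 + 4h^2 = 2632^2 + 4*2532^2 = 6927424 + 25644096 = 32571520
sqrt(32571520) = 5707.1464
t = 5707.1464 / 2392 = 2.3859 s

2.3859


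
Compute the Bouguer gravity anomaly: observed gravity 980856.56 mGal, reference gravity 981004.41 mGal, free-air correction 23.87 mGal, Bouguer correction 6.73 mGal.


BA = g_obs - g_ref + FAC - BC
= 980856.56 - 981004.41 + 23.87 - 6.73
= -130.71 mGal

-130.71


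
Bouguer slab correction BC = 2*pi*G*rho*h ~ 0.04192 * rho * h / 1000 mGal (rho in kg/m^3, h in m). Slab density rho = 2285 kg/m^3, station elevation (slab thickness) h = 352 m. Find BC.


BC = 0.04192 * rho * h / 1000
= 0.04192 * 2285 * 352 / 1000
= 33.7171 mGal

33.7171


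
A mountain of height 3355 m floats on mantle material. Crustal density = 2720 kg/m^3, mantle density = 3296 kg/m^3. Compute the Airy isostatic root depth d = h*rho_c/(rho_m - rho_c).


rho_m - rho_c = 3296 - 2720 = 576
d = 3355 * 2720 / 576
= 9125600 / 576
= 15843.06 m

15843.06


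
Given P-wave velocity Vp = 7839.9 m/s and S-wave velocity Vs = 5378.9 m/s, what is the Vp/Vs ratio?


Vp/Vs = 7839.9 / 5378.9
= 1.4575

1.4575


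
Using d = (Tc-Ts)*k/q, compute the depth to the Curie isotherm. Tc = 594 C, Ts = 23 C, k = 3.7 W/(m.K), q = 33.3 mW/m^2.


T_Curie - T_surf = 594 - 23 = 571 C
Convert q to W/m^2: 33.3 mW/m^2 = 0.0333 W/m^2
d = 571 * 3.7 / 0.0333 = 63444.44 m

63444.44


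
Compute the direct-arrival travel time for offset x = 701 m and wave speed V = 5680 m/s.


t = x / V
= 701 / 5680
= 0.1234 s

0.1234


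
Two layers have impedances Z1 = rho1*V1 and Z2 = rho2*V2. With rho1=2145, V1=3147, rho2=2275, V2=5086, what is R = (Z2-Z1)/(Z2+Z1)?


Z1 = 2145 * 3147 = 6750315
Z2 = 2275 * 5086 = 11570650
R = (11570650 - 6750315) / (11570650 + 6750315) = 4820335 / 18320965 = 0.2631

0.2631


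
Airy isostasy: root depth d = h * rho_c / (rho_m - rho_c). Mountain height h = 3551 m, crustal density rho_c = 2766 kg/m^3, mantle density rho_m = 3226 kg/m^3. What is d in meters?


rho_m - rho_c = 3226 - 2766 = 460
d = 3551 * 2766 / 460
= 9822066 / 460
= 21352.32 m

21352.32


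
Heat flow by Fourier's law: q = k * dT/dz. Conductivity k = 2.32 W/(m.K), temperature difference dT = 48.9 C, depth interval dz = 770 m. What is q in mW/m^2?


q = k * dT / dz * 1000
= 2.32 * 48.9 / 770 * 1000
= 0.147335 * 1000
= 147.3351 mW/m^2

147.3351


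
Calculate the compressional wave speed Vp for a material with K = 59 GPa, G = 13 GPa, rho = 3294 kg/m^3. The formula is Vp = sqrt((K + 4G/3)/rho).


First compute the effective modulus:
K + 4G/3 = 59e9 + 4*13e9/3 = 76333333333.33 Pa
Then divide by density:
76333333333.33 / 3294 = 23173446.6707 Pa/(kg/m^3)
Take the square root:
Vp = sqrt(23173446.6707) = 4813.88 m/s

4813.88


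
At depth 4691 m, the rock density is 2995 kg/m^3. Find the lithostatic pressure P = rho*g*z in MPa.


P = rho * g * z / 1e6
= 2995 * 9.81 * 4691 / 1e6
= 137826036.45 / 1e6
= 137.826 MPa

137.826


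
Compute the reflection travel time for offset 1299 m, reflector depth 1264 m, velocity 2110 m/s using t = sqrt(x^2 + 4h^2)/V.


x^2 + 4h^2 = 1299^2 + 4*1264^2 = 1687401 + 6390784 = 8078185
sqrt(8078185) = 2842.2148
t = 2842.2148 / 2110 = 1.347 s

1.347


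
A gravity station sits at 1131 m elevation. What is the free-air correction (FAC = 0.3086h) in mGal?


FAC = 0.3086 * h
= 0.3086 * 1131
= 349.0266 mGal

349.0266


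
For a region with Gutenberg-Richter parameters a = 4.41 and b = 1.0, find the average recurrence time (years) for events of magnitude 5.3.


log10(N) = 4.41 - 1.0*5.3 = -0.89
N = 10^-0.89 = 0.128825
T = 1/N = 1/0.128825 = 7.7625 years

7.7625


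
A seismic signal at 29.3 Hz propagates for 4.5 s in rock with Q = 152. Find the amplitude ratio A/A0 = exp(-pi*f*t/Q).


pi*f*t/Q = pi*29.3*4.5/152 = 2.725125
A/A0 = exp(-2.725125) = 0.065538

0.065538


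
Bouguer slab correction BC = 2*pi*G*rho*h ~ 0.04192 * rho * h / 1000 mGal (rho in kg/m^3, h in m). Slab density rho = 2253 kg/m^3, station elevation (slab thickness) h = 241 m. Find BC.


BC = 0.04192 * rho * h / 1000
= 0.04192 * 2253 * 241 / 1000
= 22.7614 mGal

22.7614


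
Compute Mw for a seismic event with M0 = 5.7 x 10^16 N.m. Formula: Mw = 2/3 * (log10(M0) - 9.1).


log10(M0) = log10(5.7 x 10^16) = 16.7559
Mw = 2/3 * (16.7559 - 9.1)
= 2/3 * 7.6559
= 5.1

5.1


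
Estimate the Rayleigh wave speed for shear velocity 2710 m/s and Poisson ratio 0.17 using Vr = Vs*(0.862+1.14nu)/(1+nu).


Numerator factor = 0.862 + 1.14*0.17 = 1.0558
Denominator = 1 + 0.17 = 1.17
Vr = 2710 * 1.0558 / 1.17 = 2445.49 m/s

2445.49


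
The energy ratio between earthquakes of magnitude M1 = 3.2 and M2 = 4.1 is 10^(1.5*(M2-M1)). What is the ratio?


M2 - M1 = 4.1 - 3.2 = 0.9
1.5 * 0.9 = 1.35
ratio = 10^1.35 = 22.39

22.39


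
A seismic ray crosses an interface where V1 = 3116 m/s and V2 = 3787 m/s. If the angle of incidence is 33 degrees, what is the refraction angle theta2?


sin(theta1) = sin(33 deg) = 0.544639
sin(theta2) = V2/V1 * sin(theta1) = 3787/3116 * 0.544639 = 0.661922
theta2 = arcsin(0.661922) = 41.4466 degrees

41.4466


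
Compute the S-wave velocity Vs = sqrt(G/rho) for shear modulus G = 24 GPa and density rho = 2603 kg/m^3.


Convert G to Pa: G = 24e9 Pa
Compute G/rho = 24e9 / 2603 = 9220130.6185
Vs = sqrt(9220130.6185) = 3036.47 m/s

3036.47


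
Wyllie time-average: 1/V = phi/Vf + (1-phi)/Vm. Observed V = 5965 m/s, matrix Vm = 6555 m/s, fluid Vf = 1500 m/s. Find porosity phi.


1/V - 1/Vm = 1/5965 - 1/6555 = 1.509e-05
1/Vf - 1/Vm = 1/1500 - 1/6555 = 0.00051411
phi = 1.509e-05 / 0.00051411 = 0.0294

0.0294


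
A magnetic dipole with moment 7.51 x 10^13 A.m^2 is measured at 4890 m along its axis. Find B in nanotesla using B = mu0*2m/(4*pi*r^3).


m = 7.51 x 10^13 = 75100000000000 A.m^2
2m = 150200000000000 A.m^2
r^3 = 4890^3 = 116930169000
B = (4pi*10^-7) * 150200000000000 / (4*pi * 116930169000) * 1e9
= 188746886.627675 / 1469387839653.65 * 1e9
= 128452.7349 nT

128452.7349


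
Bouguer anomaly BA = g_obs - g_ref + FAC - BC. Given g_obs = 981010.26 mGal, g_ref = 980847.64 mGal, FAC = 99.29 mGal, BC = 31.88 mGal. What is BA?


BA = g_obs - g_ref + FAC - BC
= 981010.26 - 980847.64 + 99.29 - 31.88
= 230.03 mGal

230.03


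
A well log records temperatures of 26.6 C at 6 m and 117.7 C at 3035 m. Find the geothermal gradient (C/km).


dT = 117.7 - 26.6 = 91.1 C
dz = 3035 - 6 = 3029 m
gradient = dT/dz * 1000 = 91.1/3029 * 1000 = 30.0759 C/km

30.0759


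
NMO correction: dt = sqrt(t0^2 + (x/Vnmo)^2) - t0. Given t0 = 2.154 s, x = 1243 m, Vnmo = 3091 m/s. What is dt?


x/Vnmo = 1243/3091 = 0.402135
(x/Vnmo)^2 = 0.161713
t0^2 = 4.639716
sqrt(4.639716 + 0.161713) = 2.191216
dt = 2.191216 - 2.154 = 0.037216

0.037216


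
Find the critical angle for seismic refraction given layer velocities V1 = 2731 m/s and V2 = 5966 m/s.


V1/V2 = 2731/5966 = 0.457761
theta_c = arcsin(0.457761) = 27.2427 degrees

27.2427


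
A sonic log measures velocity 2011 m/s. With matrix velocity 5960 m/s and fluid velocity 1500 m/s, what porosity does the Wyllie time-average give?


1/V - 1/Vm = 1/2011 - 1/5960 = 0.00032948
1/Vf - 1/Vm = 1/1500 - 1/5960 = 0.00049888
phi = 0.00032948 / 0.00049888 = 0.6604

0.6604


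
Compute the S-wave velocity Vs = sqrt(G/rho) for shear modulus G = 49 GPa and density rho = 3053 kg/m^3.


Convert G to Pa: G = 49e9 Pa
Compute G/rho = 49e9 / 3053 = 16049787.0947
Vs = sqrt(16049787.0947) = 4006.22 m/s

4006.22


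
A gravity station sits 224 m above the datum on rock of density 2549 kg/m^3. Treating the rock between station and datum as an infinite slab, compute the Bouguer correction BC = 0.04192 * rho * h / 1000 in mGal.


BC = 0.04192 * rho * h / 1000
= 0.04192 * 2549 * 224 / 1000
= 23.9353 mGal

23.9353


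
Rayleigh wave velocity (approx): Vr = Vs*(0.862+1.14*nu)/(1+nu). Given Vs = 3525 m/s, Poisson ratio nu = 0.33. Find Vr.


Numerator factor = 0.862 + 1.14*0.33 = 1.2382
Denominator = 1 + 0.33 = 1.33
Vr = 3525 * 1.2382 / 1.33 = 3281.7 m/s

3281.7


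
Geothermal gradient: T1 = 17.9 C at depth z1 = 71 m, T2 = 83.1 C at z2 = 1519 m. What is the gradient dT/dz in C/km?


dT = 83.1 - 17.9 = 65.2 C
dz = 1519 - 71 = 1448 m
gradient = dT/dz * 1000 = 65.2/1448 * 1000 = 45.0276 C/km

45.0276


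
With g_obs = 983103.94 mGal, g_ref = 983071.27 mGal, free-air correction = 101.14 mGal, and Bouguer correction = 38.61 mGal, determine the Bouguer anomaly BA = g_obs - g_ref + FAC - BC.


BA = g_obs - g_ref + FAC - BC
= 983103.94 - 983071.27 + 101.14 - 38.61
= 95.2 mGal

95.2


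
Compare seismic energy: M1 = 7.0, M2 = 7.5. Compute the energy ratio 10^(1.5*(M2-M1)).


M2 - M1 = 7.5 - 7.0 = 0.5
1.5 * 0.5 = 0.75
ratio = 10^0.75 = 5.62

5.62


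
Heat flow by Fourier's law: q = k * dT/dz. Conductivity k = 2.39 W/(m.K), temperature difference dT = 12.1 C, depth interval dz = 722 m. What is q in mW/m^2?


q = k * dT / dz * 1000
= 2.39 * 12.1 / 722 * 1000
= 0.040054 * 1000
= 40.054 mW/m^2

40.054


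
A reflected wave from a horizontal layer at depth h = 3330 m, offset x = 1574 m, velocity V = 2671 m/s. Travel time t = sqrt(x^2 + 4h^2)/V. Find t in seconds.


x^2 + 4h^2 = 1574^2 + 4*3330^2 = 2477476 + 44355600 = 46833076
sqrt(46833076) = 6843.4696
t = 6843.4696 / 2671 = 2.5621 s

2.5621


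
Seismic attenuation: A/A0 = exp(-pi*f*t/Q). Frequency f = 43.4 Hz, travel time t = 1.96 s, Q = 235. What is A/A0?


pi*f*t/Q = pi*43.4*1.96/235 = 1.137176
A/A0 = exp(-1.137176) = 0.320723

0.320723


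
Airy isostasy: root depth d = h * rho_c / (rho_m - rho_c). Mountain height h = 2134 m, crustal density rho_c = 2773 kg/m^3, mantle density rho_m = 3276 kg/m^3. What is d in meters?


rho_m - rho_c = 3276 - 2773 = 503
d = 2134 * 2773 / 503
= 5917582 / 503
= 11764.58 m

11764.58


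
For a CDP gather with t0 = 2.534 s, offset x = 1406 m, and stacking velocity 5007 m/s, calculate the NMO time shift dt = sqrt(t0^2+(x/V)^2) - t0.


x/Vnmo = 1406/5007 = 0.280807
(x/Vnmo)^2 = 0.078852
t0^2 = 6.421156
sqrt(6.421156 + 0.078852) = 2.549511
dt = 2.549511 - 2.534 = 0.015511

0.015511


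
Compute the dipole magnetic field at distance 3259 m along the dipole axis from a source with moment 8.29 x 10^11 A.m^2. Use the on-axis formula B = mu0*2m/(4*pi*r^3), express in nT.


m = 8.29 x 10^11 = 829000000000 A.m^2
2m = 1658000000000 A.m^2
r^3 = 3259^3 = 34614102979
B = (4pi*10^-7) * 1658000000000 / (4*pi * 34614102979) * 1e9
= 2083504.247861 / 434973646517.71 * 1e9
= 4789.9551 nT

4789.9551


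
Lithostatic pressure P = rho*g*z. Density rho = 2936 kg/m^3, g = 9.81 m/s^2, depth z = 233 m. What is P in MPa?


P = rho * g * z / 1e6
= 2936 * 9.81 * 233 / 1e6
= 6710903.28 / 1e6
= 6.7109 MPa

6.7109


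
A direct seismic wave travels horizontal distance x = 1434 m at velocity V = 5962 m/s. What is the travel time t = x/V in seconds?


t = x / V
= 1434 / 5962
= 0.2405 s

0.2405


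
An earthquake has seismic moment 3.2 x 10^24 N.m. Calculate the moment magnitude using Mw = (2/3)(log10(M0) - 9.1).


log10(M0) = log10(3.2 x 10^24) = 24.5051
Mw = 2/3 * (24.5051 - 9.1)
= 2/3 * 15.4051
= 10.27

10.27


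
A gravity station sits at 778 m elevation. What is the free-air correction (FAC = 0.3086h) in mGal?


FAC = 0.3086 * h
= 0.3086 * 778
= 240.0908 mGal

240.0908


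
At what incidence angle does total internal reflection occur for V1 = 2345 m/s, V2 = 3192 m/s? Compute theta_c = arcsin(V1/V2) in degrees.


V1/V2 = 2345/3192 = 0.734649
theta_c = arcsin(0.734649) = 47.2776 degrees

47.2776


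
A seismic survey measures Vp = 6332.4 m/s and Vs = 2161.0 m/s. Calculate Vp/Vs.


Vp/Vs = 6332.4 / 2161.0
= 2.9303

2.9303


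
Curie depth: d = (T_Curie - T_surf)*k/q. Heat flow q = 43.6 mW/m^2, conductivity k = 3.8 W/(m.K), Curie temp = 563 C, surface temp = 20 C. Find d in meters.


T_Curie - T_surf = 563 - 20 = 543 C
Convert q to W/m^2: 43.6 mW/m^2 = 0.0436 W/m^2
d = 543 * 3.8 / 0.0436 = 47325.69 m

47325.69


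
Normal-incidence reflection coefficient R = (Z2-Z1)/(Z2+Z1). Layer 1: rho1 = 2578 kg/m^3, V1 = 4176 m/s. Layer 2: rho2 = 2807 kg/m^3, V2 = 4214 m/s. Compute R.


Z1 = 2578 * 4176 = 10765728
Z2 = 2807 * 4214 = 11828698
R = (11828698 - 10765728) / (11828698 + 10765728) = 1062970 / 22594426 = 0.047

0.047


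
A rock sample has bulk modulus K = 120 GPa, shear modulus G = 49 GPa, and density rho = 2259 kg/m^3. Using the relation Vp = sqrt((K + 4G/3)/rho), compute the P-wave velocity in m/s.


First compute the effective modulus:
K + 4G/3 = 120e9 + 4*49e9/3 = 185333333333.33 Pa
Then divide by density:
185333333333.33 / 2259 = 82042201.5641 Pa/(kg/m^3)
Take the square root:
Vp = sqrt(82042201.5641) = 9057.72 m/s

9057.72


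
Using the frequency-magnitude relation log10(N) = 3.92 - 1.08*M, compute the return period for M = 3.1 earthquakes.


log10(N) = 3.92 - 1.08*3.1 = 0.572
N = 10^0.572 = 3.732502
T = 1/N = 1/3.732502 = 0.2679 years

0.2679


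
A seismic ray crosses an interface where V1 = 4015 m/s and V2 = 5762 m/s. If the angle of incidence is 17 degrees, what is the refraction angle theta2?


sin(theta1) = sin(17 deg) = 0.292372
sin(theta2) = V2/V1 * sin(theta1) = 5762/4015 * 0.292372 = 0.419588
theta2 = arcsin(0.419588) = 24.8086 degrees

24.8086


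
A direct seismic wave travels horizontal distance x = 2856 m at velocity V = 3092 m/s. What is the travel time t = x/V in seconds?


t = x / V
= 2856 / 3092
= 0.9237 s

0.9237


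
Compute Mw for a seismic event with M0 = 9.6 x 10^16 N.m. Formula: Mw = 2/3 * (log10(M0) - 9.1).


log10(M0) = log10(9.6 x 10^16) = 16.9823
Mw = 2/3 * (16.9823 - 9.1)
= 2/3 * 7.8823
= 5.25

5.25


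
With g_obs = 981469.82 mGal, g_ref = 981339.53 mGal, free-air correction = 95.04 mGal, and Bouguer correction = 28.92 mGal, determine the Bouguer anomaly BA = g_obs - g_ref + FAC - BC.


BA = g_obs - g_ref + FAC - BC
= 981469.82 - 981339.53 + 95.04 - 28.92
= 196.41 mGal

196.41


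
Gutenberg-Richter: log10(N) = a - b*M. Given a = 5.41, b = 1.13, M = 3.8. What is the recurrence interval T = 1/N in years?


log10(N) = 5.41 - 1.13*3.8 = 1.116
N = 10^1.116 = 13.061709
T = 1/N = 1/13.061709 = 0.0766 years

0.0766


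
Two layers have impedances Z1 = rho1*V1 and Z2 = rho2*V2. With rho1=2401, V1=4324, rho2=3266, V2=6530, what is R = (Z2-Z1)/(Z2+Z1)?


Z1 = 2401 * 4324 = 10381924
Z2 = 3266 * 6530 = 21326980
R = (21326980 - 10381924) / (21326980 + 10381924) = 10945056 / 31708904 = 0.3452

0.3452


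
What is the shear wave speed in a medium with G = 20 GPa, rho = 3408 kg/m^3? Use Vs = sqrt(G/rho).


Convert G to Pa: G = 20e9 Pa
Compute G/rho = 20e9 / 3408 = 5868544.6009
Vs = sqrt(5868544.6009) = 2422.51 m/s

2422.51


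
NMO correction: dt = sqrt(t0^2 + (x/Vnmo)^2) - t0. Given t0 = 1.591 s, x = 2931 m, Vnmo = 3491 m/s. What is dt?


x/Vnmo = 2931/3491 = 0.839588
(x/Vnmo)^2 = 0.704907
t0^2 = 2.531281
sqrt(2.531281 + 0.704907) = 1.798941
dt = 1.798941 - 1.591 = 0.207941

0.207941


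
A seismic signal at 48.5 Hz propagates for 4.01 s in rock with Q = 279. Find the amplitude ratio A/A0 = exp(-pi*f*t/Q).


pi*f*t/Q = pi*48.5*4.01/279 = 2.189938
A/A0 = exp(-2.189938) = 0.111924

0.111924


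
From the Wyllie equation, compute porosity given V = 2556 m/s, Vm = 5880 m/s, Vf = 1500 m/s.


1/V - 1/Vm = 1/2556 - 1/5880 = 0.00022117
1/Vf - 1/Vm = 1/1500 - 1/5880 = 0.0004966
phi = 0.00022117 / 0.0004966 = 0.4454

0.4454


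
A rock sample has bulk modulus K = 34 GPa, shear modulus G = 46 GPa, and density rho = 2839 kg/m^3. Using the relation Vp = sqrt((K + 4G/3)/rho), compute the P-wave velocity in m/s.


First compute the effective modulus:
K + 4G/3 = 34e9 + 4*46e9/3 = 95333333333.33 Pa
Then divide by density:
95333333333.33 / 2839 = 33579899.0255 Pa/(kg/m^3)
Take the square root:
Vp = sqrt(33579899.0255) = 5794.82 m/s

5794.82


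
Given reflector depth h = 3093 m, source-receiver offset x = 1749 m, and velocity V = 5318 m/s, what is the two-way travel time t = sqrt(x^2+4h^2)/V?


x^2 + 4h^2 = 1749^2 + 4*3093^2 = 3059001 + 38266596 = 41325597
sqrt(41325597) = 6428.4988
t = 6428.4988 / 5318 = 1.2088 s

1.2088


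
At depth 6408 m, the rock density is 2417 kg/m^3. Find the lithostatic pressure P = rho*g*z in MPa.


P = rho * g * z / 1e6
= 2417 * 9.81 * 6408 / 1e6
= 151938614.16 / 1e6
= 151.9386 MPa

151.9386


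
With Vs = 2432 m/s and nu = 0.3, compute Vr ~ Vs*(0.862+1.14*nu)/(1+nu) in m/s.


Numerator factor = 0.862 + 1.14*0.3 = 1.204
Denominator = 1 + 0.3 = 1.3
Vr = 2432 * 1.204 / 1.3 = 2252.41 m/s

2252.41


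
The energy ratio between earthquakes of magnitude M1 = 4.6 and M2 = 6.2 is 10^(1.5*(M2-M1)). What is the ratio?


M2 - M1 = 6.2 - 4.6 = 1.6
1.5 * 1.6 = 2.4
ratio = 10^2.4 = 251.19

251.19


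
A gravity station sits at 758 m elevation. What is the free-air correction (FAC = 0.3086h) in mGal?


FAC = 0.3086 * h
= 0.3086 * 758
= 233.9188 mGal

233.9188


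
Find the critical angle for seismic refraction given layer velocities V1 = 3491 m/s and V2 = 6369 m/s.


V1/V2 = 3491/6369 = 0.548124
theta_c = arcsin(0.548124) = 33.2384 degrees

33.2384


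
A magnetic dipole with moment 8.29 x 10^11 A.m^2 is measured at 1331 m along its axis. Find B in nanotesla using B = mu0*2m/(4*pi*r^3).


m = 8.29 x 10^11 = 829000000000 A.m^2
2m = 1658000000000 A.m^2
r^3 = 1331^3 = 2357947691
B = (4pi*10^-7) * 1658000000000 / (4*pi * 2357947691) * 1e9
= 2083504.247861 / 29630844574.38 * 1e9
= 70315.3851 nT

70315.3851


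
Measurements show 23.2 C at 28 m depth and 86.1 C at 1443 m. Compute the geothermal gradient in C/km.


dT = 86.1 - 23.2 = 62.9 C
dz = 1443 - 28 = 1415 m
gradient = dT/dz * 1000 = 62.9/1415 * 1000 = 44.4523 C/km

44.4523


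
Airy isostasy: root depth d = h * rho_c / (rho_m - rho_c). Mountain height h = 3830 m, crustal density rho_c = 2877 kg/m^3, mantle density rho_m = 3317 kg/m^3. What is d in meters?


rho_m - rho_c = 3317 - 2877 = 440
d = 3830 * 2877 / 440
= 11018910 / 440
= 25042.98 m

25042.98


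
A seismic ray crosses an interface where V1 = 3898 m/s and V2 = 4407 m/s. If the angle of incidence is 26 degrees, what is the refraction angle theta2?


sin(theta1) = sin(26 deg) = 0.438371
sin(theta2) = V2/V1 * sin(theta1) = 4407/3898 * 0.438371 = 0.495614
theta2 = arcsin(0.495614) = 29.7102 degrees

29.7102


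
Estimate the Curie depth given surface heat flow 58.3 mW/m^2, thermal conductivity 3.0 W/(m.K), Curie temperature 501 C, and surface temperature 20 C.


T_Curie - T_surf = 501 - 20 = 481 C
Convert q to W/m^2: 58.3 mW/m^2 = 0.0583 W/m^2
d = 481 * 3.0 / 0.0583 = 24751.29 m

24751.29


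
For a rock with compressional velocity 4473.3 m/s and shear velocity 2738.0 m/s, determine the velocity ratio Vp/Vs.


Vp/Vs = 4473.3 / 2738.0
= 1.6338

1.6338


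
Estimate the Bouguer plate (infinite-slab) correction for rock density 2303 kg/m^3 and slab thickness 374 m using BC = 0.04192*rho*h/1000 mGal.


BC = 0.04192 * rho * h / 1000
= 0.04192 * 2303 * 374 / 1000
= 36.1066 mGal

36.1066


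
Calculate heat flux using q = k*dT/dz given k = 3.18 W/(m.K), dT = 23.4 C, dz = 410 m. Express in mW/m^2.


q = k * dT / dz * 1000
= 3.18 * 23.4 / 410 * 1000
= 0.181493 * 1000
= 181.4927 mW/m^2

181.4927


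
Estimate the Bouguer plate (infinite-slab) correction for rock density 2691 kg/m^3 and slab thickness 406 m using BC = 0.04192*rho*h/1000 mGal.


BC = 0.04192 * rho * h / 1000
= 0.04192 * 2691 * 406 / 1000
= 45.7995 mGal

45.7995


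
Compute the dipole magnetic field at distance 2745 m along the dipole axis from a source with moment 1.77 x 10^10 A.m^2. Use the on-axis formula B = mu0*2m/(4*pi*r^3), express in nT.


m = 1.77 x 10^10 = 17700000000 A.m^2
2m = 35400000000 A.m^2
r^3 = 2745^3 = 20683643625
B = (4pi*10^-7) * 35400000000 / (4*pi * 20683643625) * 1e9
= 44484.951975 / 259918331447.08 * 1e9
= 171.1497 nT

171.1497


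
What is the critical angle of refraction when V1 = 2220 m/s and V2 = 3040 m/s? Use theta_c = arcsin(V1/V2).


V1/V2 = 2220/3040 = 0.730263
theta_c = arcsin(0.730263) = 46.9085 degrees

46.9085


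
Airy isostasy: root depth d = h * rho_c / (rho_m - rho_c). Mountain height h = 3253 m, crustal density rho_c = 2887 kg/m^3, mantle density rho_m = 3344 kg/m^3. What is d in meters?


rho_m - rho_c = 3344 - 2887 = 457
d = 3253 * 2887 / 457
= 9391411 / 457
= 20550.13 m

20550.13


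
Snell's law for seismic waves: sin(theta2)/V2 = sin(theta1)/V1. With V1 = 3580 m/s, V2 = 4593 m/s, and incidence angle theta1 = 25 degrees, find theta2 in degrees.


sin(theta1) = sin(25 deg) = 0.422618
sin(theta2) = V2/V1 * sin(theta1) = 4593/3580 * 0.422618 = 0.542203
theta2 = arcsin(0.542203) = 32.8337 degrees

32.8337


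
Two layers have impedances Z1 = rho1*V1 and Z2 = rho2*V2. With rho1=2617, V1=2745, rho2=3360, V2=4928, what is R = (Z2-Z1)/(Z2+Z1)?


Z1 = 2617 * 2745 = 7183665
Z2 = 3360 * 4928 = 16558080
R = (16558080 - 7183665) / (16558080 + 7183665) = 9374415 / 23741745 = 0.3948

0.3948


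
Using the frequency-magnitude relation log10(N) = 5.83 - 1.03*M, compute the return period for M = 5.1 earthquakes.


log10(N) = 5.83 - 1.03*5.1 = 0.577
N = 10^0.577 = 3.775722
T = 1/N = 1/3.775722 = 0.2649 years

0.2649


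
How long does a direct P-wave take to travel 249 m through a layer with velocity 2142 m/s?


t = x / V
= 249 / 2142
= 0.1162 s

0.1162


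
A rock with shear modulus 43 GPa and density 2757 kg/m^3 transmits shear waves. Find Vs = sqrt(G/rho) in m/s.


Convert G to Pa: G = 43e9 Pa
Compute G/rho = 43e9 / 2757 = 15596663.0395
Vs = sqrt(15596663.0395) = 3949.26 m/s

3949.26


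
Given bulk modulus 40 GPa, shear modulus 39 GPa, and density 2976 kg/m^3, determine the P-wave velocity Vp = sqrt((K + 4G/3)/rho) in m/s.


First compute the effective modulus:
K + 4G/3 = 40e9 + 4*39e9/3 = 92000000000.0 Pa
Then divide by density:
92000000000.0 / 2976 = 30913978.4946 Pa/(kg/m^3)
Take the square root:
Vp = sqrt(30913978.4946) = 5560.03 m/s

5560.03


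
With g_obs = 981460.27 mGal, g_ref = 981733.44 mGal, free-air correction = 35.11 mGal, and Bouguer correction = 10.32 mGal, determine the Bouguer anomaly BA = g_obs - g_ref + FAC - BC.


BA = g_obs - g_ref + FAC - BC
= 981460.27 - 981733.44 + 35.11 - 10.32
= -248.38 mGal

-248.38


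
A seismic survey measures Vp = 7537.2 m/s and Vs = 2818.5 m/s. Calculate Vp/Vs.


Vp/Vs = 7537.2 / 2818.5
= 2.6742

2.6742
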